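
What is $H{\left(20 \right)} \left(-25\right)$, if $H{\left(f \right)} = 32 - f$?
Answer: $-300$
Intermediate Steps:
$H{\left(20 \right)} \left(-25\right) = \left(32 - 20\right) \left(-25\right) = 12 \left(-25\right) = -300$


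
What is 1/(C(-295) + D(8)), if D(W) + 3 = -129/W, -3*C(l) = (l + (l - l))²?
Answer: -24/696659 ≈ -3.4450e-5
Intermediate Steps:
C(l) = -l²/3 (C(l) = -(l + (l - l))²/3 = -(l + 0)²/3 = -l²/3)
D(W) = -3 - 129/W
1/(C(-295) + D(8)) = 1/(-⅓*(-295)² + (-3 - 129/8)) = 1/(-⅓*87025 + (-3 - 129*⅛)) = 1/(-87025/3 + (-3 - 129/8)) = 1/(-87025/3 - 153/8) = 1/(-696659/24) = -24/696659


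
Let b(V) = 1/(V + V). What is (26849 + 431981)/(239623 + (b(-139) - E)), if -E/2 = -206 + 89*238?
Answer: 127554740/78277849 ≈ 1.6295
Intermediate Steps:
b(V) = 1/(2*V)
E = -41952 (E = -2*(-206 + 89*238) = -2*(-206 + 21182) = -2*20976 = -41952)
(26849 + 431981)/(239623 + (b(-139) - E)) = (26849 + 431981)/(239623 + ((1/2)/(-139) - 1*(-41952))) = 458830/(239623 + ((1/2)*(-1/139) + 41952)) = 458830/(239623 + (-1/278 + 41952)) = 458830/(239623 + 11662655/278) = 458830/(78277849/278) = 458830*(278/78277849) = 127554740/78277849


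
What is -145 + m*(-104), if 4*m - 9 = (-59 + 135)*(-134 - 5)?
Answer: 274285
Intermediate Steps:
m = -10555/4 (m = 9/4 + ((-59 + 135)*(-134 - 5))/4 = 9/4 + (76*(-139))/4 = 9/4 + (¼)*(-10564) = 9/4 - 2641 = -10555/4 ≈ -2638.8)
-145 + m*(-104) = -145 - 10555/4*(-104) = -145 + 274430 = 274285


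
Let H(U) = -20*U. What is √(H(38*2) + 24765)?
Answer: √23245 ≈ 152.46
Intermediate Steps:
√(H(38*2) + 24765) = √(-760*2 + 24765) = √(-20*76 + 24765) = √(-1520 + 24765) = √23245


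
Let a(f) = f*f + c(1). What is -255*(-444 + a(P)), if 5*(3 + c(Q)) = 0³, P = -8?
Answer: 97665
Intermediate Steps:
c(Q) = -3 (c(Q) = -3 + (⅕)*0³ = -3 + (⅕)*0 = -3 + 0 = -3)
a(f) = -3 + f² (a(f) = f*f - 3 = f² - 3 = -3 + f²)
-255*(-444 + a(P)) = -255*(-444 + (-3 + (-8)²)) = -255*(-444 + (-3 + 64)) = -255*(-444 + 61) = -255*(-383) = 97665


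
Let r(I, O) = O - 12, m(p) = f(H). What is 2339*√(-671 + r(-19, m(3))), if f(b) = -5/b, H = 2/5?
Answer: 2339*I*√2782/2 ≈ 61685.0*I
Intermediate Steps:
H = ⅖ (H = 2*(⅕) = ⅖ ≈ 0.40000)
m(p) = -25/2 (m(p) = -5/⅖ = -5*5/2 = -25/2)
r(I, O) = -12 + O
2339*√(-671 + r(-19, m(3))) = 2339*√(-671 + (-12 - 25/2)) = 2339*√(-671 - 49/2) = 2339*√(-1391/2) = 2339*(I*√2782/2) = 2339*I*√2782/2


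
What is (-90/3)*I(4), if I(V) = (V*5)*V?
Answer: -2400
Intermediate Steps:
I(V) = 5*V**2 (I(V) = (5*V)*V = 5*V**2)
(-90/3)*I(4) = (-90/3)*(5*4**2) = (-90*1/3)*(5*16) = -30*80 = -2400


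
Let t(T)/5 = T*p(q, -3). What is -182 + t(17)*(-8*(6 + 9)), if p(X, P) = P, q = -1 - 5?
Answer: 30418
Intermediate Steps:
q = -6
t(T) = -15*T (t(T) = 5*(T*(-3)) = 5*(-3*T) = -15*T)
-182 + t(17)*(-8*(6 + 9)) = -182 + (-15*17)*(-8*(6 + 9)) = -182 - (-2040)*15 = -182 - 255*(-120) = -182 + 30600 = 30418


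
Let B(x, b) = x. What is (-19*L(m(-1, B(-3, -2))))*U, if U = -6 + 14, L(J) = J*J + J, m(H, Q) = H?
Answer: 0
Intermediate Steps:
L(J) = J + J² (L(J) = J² + J = J + J²)
U = 8
(-19*L(m(-1, B(-3, -2))))*U = -(-19)*(1 - 1)*8 = -(-19)*0*8 = -19*0*8 = 0*8 = 0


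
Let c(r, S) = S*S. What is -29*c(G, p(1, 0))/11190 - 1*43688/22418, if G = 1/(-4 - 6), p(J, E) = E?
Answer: -21844/11209 ≈ -1.9488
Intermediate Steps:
G = -1/10 (G = 1/(-10) = -1/10 ≈ -0.10000)
c(r, S) = S**2
-29*c(G, p(1, 0))/11190 - 1*43688/22418 = -29*0**2/11190 - 1*43688/22418 = -29*0*(1/11190) - 43688*1/22418 = 0*(1/11190) - 21844/11209 = 0 - 21844/11209 = -21844/11209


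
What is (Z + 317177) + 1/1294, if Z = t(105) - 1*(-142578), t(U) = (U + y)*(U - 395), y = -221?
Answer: 638453131/1294 ≈ 4.9340e+5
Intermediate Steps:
t(U) = (-395 + U)*(-221 + U) (t(U) = (U - 221)*(U - 395) = (-221 + U)*(-395 + U) = (-395 + U)*(-221 + U))
Z = 176218 (Z = (87295 + 105² - 616*105) - 1*(-142578) = (87295 + 11025 - 64680) + 142578 = 33640 + 142578 = 176218)
(Z + 317177) + 1/1294 = (176218 + 317177) + 1/1294 = 493395 + 1/1294 = 638453131/1294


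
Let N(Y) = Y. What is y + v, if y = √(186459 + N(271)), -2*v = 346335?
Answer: -346335/2 + √186730 ≈ -1.7274e+5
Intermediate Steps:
v = -346335/2 (v = -½*346335 = -346335/2 ≈ -1.7317e+5)
y = √186730 (y = √(186459 + 271) = √186730 ≈ 432.12)
y + v = √186730 - 346335/2 = -346335/2 + √186730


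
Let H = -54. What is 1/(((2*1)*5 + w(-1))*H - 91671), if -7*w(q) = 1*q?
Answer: -7/645531 ≈ -1.0844e-5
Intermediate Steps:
w(q) = -q/7
1/(((2*1)*5 + w(-1))*H - 91671) = 1/(((2*1)*5 - ⅐*(-1))*(-54) - 91671) = 1/((2*5 + ⅐)*(-54) - 91671) = 1/((10 + ⅐)*(-54) - 91671) = 1/((71/7)*(-54) - 91671) = 1/(-3834/7 - 91671) = 1/(-645531/7) = -7/645531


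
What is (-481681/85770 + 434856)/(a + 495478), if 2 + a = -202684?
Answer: 37297117439/25112769840 ≈ 1.4852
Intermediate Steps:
a = -202686 (a = -2 - 202684 = -202686)
(-481681/85770 + 434856)/(a + 495478) = (-481681/85770 + 434856)/(-202686 + 495478) = (-481681*1/85770 + 434856)/292792 = (-481681/85770 + 434856)*(1/292792) = (37297117439/85770)*(1/292792) = 37297117439/25112769840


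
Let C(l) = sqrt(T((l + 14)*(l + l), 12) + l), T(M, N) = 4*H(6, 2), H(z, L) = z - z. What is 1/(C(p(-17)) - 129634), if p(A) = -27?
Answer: -129634/16804973983 - 3*I*sqrt(3)/16804973983 ≈ -7.714e-6 - 3.092e-10*I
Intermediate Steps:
H(z, L) = 0
T(M, N) = 0 (T(M, N) = 4*0 = 0)
C(l) = sqrt(l) (C(l) = sqrt(0 + l) = sqrt(l))
1/(C(p(-17)) - 129634) = 1/(sqrt(-27) - 129634) = 1/(3*I*sqrt(3) - 129634) = 1/(-129634 + 3*I*sqrt(3))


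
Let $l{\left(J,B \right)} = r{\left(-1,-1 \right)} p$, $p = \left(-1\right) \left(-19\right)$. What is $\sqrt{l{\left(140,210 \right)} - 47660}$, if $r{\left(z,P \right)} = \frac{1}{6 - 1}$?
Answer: $\frac{i \sqrt{1191405}}{5} \approx 218.3 i$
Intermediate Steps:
$p = 19$
$r{\left(z,P \right)} = \frac{1}{5}$
$l{\left(J,B \right)} = \frac{19}{5}$ ($l{\left(J,B \right)} = \frac{1}{5} \cdot 19 = \frac{19}{5}$)
$\sqrt{l{\left(140,210 \right)} - 47660} = \sqrt{\frac{19}{5} - 47660} = \sqrt{- \frac{238281}{5}} = \frac{i \sqrt{1191405}}{5}$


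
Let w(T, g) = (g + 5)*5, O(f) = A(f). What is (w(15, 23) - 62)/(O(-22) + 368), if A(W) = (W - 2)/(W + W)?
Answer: 429/2027 ≈ 0.21164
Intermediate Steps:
A(W) = (-2 + W)/(2*W) (A(W) = (-2 + W)/((2*W)) = (-2 + W)*(1/(2*W)) = (-2 + W)/(2*W))
O(f) = (-2 + f)/(2*f)
w(T, g) = 25 + 5*g (w(T, g) = (5 + g)*5 = 25 + 5*g)
(w(15, 23) - 62)/(O(-22) + 368) = ((25 + 5*23) - 62)/((1/2)*(-2 - 22)/(-22) + 368) = ((25 + 115) - 62)/((1/2)*(-1/22)*(-24) + 368) = (140 - 62)/(6/11 + 368) = 78/(4054/11) = 78*(11/4054) = 429/2027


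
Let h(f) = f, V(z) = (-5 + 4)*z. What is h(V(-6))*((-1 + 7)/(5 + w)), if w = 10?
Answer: 12/5 ≈ 2.4000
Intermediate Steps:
V(z) = -z
h(V(-6))*((-1 + 7)/(5 + w)) = (-1*(-6))*((-1 + 7)/(5 + 10)) = 6*(6/15) = 6*(6*(1/15)) = 6*(⅖) = 12/5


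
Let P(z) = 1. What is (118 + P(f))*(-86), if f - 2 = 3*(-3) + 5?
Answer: -10234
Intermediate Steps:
f = -2 (f = 2 + (3*(-3) + 5) = 2 + (-9 + 5) = 2 - 4 = -2)
(118 + P(f))*(-86) = (118 + 1)*(-86) = 119*(-86) = -10234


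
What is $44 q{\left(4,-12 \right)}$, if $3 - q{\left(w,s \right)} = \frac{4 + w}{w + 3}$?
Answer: $\frac{572}{7} \approx 81.714$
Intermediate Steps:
$q{\left(w,s \right)} = 3 - \frac{4 + w}{3 + w}$ ($q{\left(w,s \right)} = 3 - \frac{4 + w}{w + 3} = 3 - \frac{4 + w}{3 + w}$)
$44 q{\left(4,-12 \right)} = 44 \frac{5 + 2 \cdot 4}{3 + 4} = 44 \frac{5 + 8}{7} = 44 \cdot \frac{1}{7} \cdot 13 = 44 \cdot \frac{13}{7} = \frac{572}{7}$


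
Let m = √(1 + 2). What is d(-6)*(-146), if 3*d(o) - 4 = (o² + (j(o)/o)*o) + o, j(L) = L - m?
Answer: -4088/3 + 146*√3/3 ≈ -1278.4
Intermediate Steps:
m = √3 ≈ 1.7320
j(L) = L - √3
d(o) = 4/3 - √3/3 + o²/3 + 2*o/3 (d(o) = 4/3 + ((o² + ((o - √3)/o)*o) + o)/3 = 4/3 + ((o² + (o - √3)) + o)/3 = 4/3 + ((o + o² - √3) + o)/3 = 4/3 + (o² - √3 + 2*o)/3 = 4/3 + (-√3/3 + o²/3 + 2*o/3) = 4/3 - √3/3 + o²/3 + 2*o/3)
d(-6)*(-146) = (4/3 - √3/3 + (⅓)*(-6)² + (⅔)*(-6))*(-146) = (4/3 - √3/3 + (⅓)*36 - 4)*(-146) = (4/3 - √3/3 + 12 - 4)*(-146) = (28/3 - √3/3)*(-146) = -4088/3 + 146*√3/3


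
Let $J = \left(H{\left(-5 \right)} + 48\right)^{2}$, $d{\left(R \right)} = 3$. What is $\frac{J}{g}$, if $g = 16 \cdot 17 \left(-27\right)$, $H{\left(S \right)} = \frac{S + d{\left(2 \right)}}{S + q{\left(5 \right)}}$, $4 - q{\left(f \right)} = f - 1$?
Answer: $- \frac{14641}{45900} \approx -0.31898$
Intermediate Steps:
$q{\left(f \right)} = 5 - f$ ($q{\left(f \right)} = 4 - \left(f - 1\right) = 4 - \left(-1 + f\right) = 5 - f$)
$H{\left(S \right)} = \frac{3 + S}{S}$ ($H{\left(S \right)} = \frac{S + 3}{S + \left(5 - 5\right)} = \frac{3 + S}{S + \left(5 - 5\right)} = \frac{3 + S}{S + 0} = \frac{3 + S}{S}$)
$g = -7344$ ($g = 272 \left(-27\right) = -7344$)
$J = \frac{58564}{25}$ ($J = \left(\frac{3 - 5}{-5} + 48\right)^{2} = \left(\left(- \frac{1}{5}\right) \left(-2\right) + 48\right)^{2} = \left(\frac{2}{5} + 48\right)^{2} = \left(\frac{242}{5}\right)^{2} = \frac{58564}{25} \approx 2342.6$)
$\frac{J}{g} = \frac{58564}{25 \left(-7344\right)} = \frac{58564}{25} \left(- \frac{1}{7344}\right) = - \frac{14641}{45900}$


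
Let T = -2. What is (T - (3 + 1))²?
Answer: 36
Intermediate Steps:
(T - (3 + 1))² = (-2 - (3 + 1))² = (-2 - 1*4)² = (-2 - 4)² = (-6)² = 36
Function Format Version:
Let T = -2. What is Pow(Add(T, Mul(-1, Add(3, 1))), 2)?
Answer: 36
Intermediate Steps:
Pow(Add(T, Mul(-1, Add(3, 1))), 2) = Pow(Add(-2, Mul(-1, Add(3, 1))), 2) = Pow(Add(-2, Mul(-1, 4)), 2) = Pow(Add(-2, -4), 2) = Pow(-6, 2) = 36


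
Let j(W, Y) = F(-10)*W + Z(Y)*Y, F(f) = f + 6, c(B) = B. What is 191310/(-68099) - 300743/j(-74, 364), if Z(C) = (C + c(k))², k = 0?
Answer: -9247139677957/3284335775160 ≈ -2.8155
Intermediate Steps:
F(f) = 6 + f
Z(C) = C² (Z(C) = (C + 0)² = C²)
j(W, Y) = Y³ - 4*W (j(W, Y) = (6 - 10)*W + Y²*Y = -4*W + Y³ = Y³ - 4*W)
191310/(-68099) - 300743/j(-74, 364) = 191310/(-68099) - 300743/(364³ - 4*(-74)) = 191310*(-1/68099) - 300743/(48228544 + 296) = -191310/68099 - 300743/48228840 = -9247139677957/3284335775160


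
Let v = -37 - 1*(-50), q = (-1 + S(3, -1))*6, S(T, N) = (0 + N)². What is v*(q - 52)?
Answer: -676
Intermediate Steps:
S(T, N) = N²
q = 0 (q = (-1 + (-1)²)*6 = (-1 + 1)*6 = 0*6 = 0)
v = 13 (v = -37 + 50 = 13)
v*(q - 52) = 13*(0 - 52) = 13*(-52) = -676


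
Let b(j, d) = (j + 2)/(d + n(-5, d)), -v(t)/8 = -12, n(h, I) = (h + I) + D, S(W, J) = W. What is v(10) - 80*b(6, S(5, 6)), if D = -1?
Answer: -64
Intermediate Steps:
n(h, I) = -1 + I + h (n(h, I) = (h + I) - 1 = (I + h) - 1 = -1 + I + h)
v(t) = 96 (v(t) = -8*(-12) = 96)
b(j, d) = (2 + j)/(-6 + 2*d) (b(j, d) = (j + 2)/(d + (-1 + d - 5)) = (2 + j)/(d + (-6 + d)) = (2 + j)/(-6 + 2*d))
v(10) - 80*b(6, S(5, 6)) = 96 - 40*(2 + 6)/(-3 + 5) = 96 - 40*8/2 = 96 - 80*2 = 96 - 160 = -64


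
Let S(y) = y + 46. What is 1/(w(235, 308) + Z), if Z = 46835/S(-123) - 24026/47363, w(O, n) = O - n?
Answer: -3646951/2486323530 ≈ -0.0014668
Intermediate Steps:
S(y) = 46 + y
Z = -2220096107/3646951 (Z = 46835/(46 - 123) - 24026/47363 = 46835/(-77) - 24026*1/47363 = 46835*(-1/77) - 24026/47363 = -46835/77 - 24026/47363 = -2220096107/3646951 ≈ -608.75)
1/(w(235, 308) + Z) = 1/((235 - 1*308) - 2220096107/3646951) = 1/((235 - 308) - 2220096107/3646951) = 1/(-73 - 2220096107/3646951) = 1/(-2486323530/3646951) = -3646951/2486323530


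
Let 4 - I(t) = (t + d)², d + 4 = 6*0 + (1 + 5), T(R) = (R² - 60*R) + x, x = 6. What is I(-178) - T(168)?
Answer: -49122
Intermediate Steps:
T(R) = 6 + R² - 60*R (T(R) = (R² - 60*R) + 6 = 6 + R² - 60*R)
d = 2 (d = -4 + (6*0 + (1 + 5)) = -4 + (0 + 6) = -4 + 6 = 2)
I(t) = 4 - (2 + t)² (I(t) = 4 - (t + 2)² = 4 - (2 + t)²)
I(-178) - T(168) = (4 - (2 - 178)²) - (6 + 168² - 60*168) = (4 - 1*(-176)²) - (6 + 28224 - 10080) = (4 - 1*30976) - 1*18150 = (4 - 30976) - 18150 = -30972 - 18150 = -49122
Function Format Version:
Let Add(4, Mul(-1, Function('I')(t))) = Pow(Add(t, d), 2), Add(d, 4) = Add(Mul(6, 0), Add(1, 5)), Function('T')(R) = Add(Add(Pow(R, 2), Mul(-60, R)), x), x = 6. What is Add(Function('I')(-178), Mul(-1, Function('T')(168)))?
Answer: -49122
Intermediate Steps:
Function('T')(R) = Add(6, Pow(R, 2), Mul(-60, R)) (Function('T')(R) = Add(Add(Pow(R, 2), Mul(-60, R)), 6) = Add(6, Pow(R, 2), Mul(-60, R)))
d = 2 (d = Add(-4, Add(Mul(6, 0), Add(1, 5))) = Add(-4, Add(0, 6)) = Add(-4, 6) = 2)
Function('I')(t) = Add(4, Mul(-1, Pow(Add(2, t), 2))) (Function('I')(t) = Add(4, Mul(-1, Pow(Add(t, 2), 2))) = Add(4, Mul(-1, Pow(Add(2, t), 2))))
Add(Function('I')(-178), Mul(-1, Function('T')(168))) = Add(Add(4, Mul(-1, Pow(Add(2, -178), 2))), Mul(-1, Add(6, Pow(168, 2), Mul(-60, 168)))) = Add(Add(4, Mul(-1, Pow(-176, 2))), Mul(-1, Add(6, 28224, -10080))) = Add(Add(4, Mul(-1, 30976)), Mul(-1, 18150)) = Add(Add(4, -30976), -18150) = Add(-30972, -18150) = -49122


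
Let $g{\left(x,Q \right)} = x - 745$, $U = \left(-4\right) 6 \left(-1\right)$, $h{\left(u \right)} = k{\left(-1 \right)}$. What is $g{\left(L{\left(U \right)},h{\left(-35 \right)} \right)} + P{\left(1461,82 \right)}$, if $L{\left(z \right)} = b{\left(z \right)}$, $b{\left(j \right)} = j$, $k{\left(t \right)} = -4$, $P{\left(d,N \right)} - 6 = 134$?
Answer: $-581$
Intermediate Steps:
$P{\left(d,N \right)} = 140$ ($P{\left(d,N \right)} = 6 + 134 = 140$)
$h{\left(u \right)} = -4$
$U = 24$ ($U = \left(-24\right) \left(-1\right) = 24$)
$L{\left(z \right)} = z$
$g{\left(x,Q \right)} = -745 + x$
$g{\left(L{\left(U \right)},h{\left(-35 \right)} \right)} + P{\left(1461,82 \right)} = \left(-745 + 24\right) + 140 = -721 + 140 = -581$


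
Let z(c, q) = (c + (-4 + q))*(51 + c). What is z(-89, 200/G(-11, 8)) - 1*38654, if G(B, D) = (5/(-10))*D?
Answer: -33220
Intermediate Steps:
G(B, D) = -D/2 (G(B, D) = (5*(-1/10))*D = -D/2)
z(c, q) = (51 + c)*(-4 + c + q) (z(c, q) = (-4 + c + q)*(51 + c) = (51 + c)*(-4 + c + q))
z(-89, 200/G(-11, 8)) - 1*38654 = (-204 + (-89)**2 + 47*(-89) + 51*(200/((-1/2*8))) - 17800/((-1/2*8))) - 1*38654 = (-204 + 7921 - 4183 + 51*(200/(-4)) - 17800/(-4)) - 38654 = (-204 + 7921 - 4183 + 51*(200*(-1/4)) - 17800*(-1)/4) - 38654 = (-204 + 7921 - 4183 + 51*(-50) - 89*(-50)) - 38654 = (-204 + 7921 - 4183 - 2550 + 4450) - 38654 = 5434 - 38654 = -33220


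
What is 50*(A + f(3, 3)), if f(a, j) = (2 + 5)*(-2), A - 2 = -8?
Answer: -1000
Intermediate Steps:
A = -6 (A = 2 - 8 = -6)
f(a, j) = -14 (f(a, j) = 7*(-2) = -14)
50*(A + f(3, 3)) = 50*(-6 - 14) = 50*(-20) = -1000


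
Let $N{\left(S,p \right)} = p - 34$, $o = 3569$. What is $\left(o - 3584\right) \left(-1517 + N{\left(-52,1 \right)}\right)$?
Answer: $23250$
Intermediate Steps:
$N{\left(S,p \right)} = -34 + p$
$\left(o - 3584\right) \left(-1517 + N{\left(-52,1 \right)}\right) = \left(3569 - 3584\right) \left(-1517 + \left(-34 + 1\right)\right) = - 15 \left(-1517 - 33\right) = \left(-15\right) \left(-1550\right) = 23250$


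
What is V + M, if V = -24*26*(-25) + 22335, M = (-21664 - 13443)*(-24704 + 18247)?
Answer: 226723834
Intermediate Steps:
M = 226685899 (M = -35107*(-6457) = 226685899)
V = 37935 (V = -624*(-25) + 22335 = 15600 + 22335 = 37935)
V + M = 37935 + 226685899 = 226723834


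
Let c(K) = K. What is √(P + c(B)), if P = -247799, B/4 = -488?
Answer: I*√249751 ≈ 499.75*I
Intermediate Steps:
B = -1952 (B = 4*(-488) = -1952)
√(P + c(B)) = √(-247799 - 1952) = √(-249751) = I*√249751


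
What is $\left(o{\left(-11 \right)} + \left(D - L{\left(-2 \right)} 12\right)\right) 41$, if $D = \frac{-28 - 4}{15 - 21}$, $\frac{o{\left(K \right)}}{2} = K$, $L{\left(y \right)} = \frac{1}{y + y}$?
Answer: $- \frac{1681}{3} \approx -560.33$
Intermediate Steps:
$L{\left(y \right)} = \frac{1}{2 y}$
$o{\left(K \right)} = 2 K$
$D = \frac{16}{3}$ ($D = - \frac{32}{-6} = \left(-32\right) \left(- \frac{1}{6}\right) = \frac{16}{3} \approx 5.3333$)
$\left(o{\left(-11 \right)} + \left(D - L{\left(-2 \right)} 12\right)\right) 41 = \left(2 \left(-11\right) + \left(\frac{16}{3} - \frac{1}{2 \left(-2\right)} 12\right)\right) 41 = \left(-22 + \left(\frac{16}{3} - \frac{1}{2} \left(- \frac{1}{2}\right) 12\right)\right) 41 = \left(-22 + \left(\frac{16}{3} - \left(- \frac{1}{4}\right) 12\right)\right) 41 = \left(-22 + \left(\frac{16}{3} - -3\right)\right) 41 = \left(-22 + \left(\frac{16}{3} + 3\right)\right) 41 = \left(-22 + \frac{25}{3}\right) 41 = \left(- \frac{41}{3}\right) 41 = - \frac{1681}{3}$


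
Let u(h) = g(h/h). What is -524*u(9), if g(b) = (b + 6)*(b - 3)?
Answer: 7336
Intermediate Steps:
g(b) = (-3 + b)*(6 + b) (g(b) = (6 + b)*(-3 + b) = (-3 + b)*(6 + b))
u(h) = -14 (u(h) = -18 + (h/h)² + 3*(h/h) = -18 + 1² + 3*1 = -18 + 1 + 3 = -14)
-524*u(9) = -524*(-14) = 7336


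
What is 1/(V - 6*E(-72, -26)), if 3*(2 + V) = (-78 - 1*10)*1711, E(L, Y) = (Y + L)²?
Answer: -3/323446 ≈ -9.2751e-6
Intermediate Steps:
E(L, Y) = (L + Y)²
V = -150574/3 (V = -2 + ((-78 - 1*10)*1711)/3 = -2 + ((-78 - 10)*1711)/3 = -2 + (-88*1711)/3 = -2 + (⅓)*(-150568) = -2 - 150568/3 = -150574/3 ≈ -50191.)
1/(V - 6*E(-72, -26)) = 1/(-150574/3 - 6*(-72 - 26)²) = 1/(-150574/3 - 6*(-98)²) = 1/(-150574/3 - 6*9604) = 1/(-150574/3 - 57624) = 1/(-323446/3) = -3/323446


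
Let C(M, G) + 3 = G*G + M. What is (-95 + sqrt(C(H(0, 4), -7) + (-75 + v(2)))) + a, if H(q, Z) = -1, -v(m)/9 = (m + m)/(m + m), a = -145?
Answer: -240 + I*sqrt(39) ≈ -240.0 + 6.245*I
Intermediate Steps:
v(m) = -9 (v(m) = -9*(m + m)/(m + m) = -9*2*m/(2*m) = -9*2*m*1/(2*m) = -9*1 = -9)
C(M, G) = -3 + M + G**2 (C(M, G) = -3 + (G*G + M) = -3 + (G**2 + M) = -3 + (M + G**2) = -3 + M + G**2)
(-95 + sqrt(C(H(0, 4), -7) + (-75 + v(2)))) + a = (-95 + sqrt((-3 - 1 + (-7)**2) + (-75 - 9))) - 145 = (-95 + sqrt((-3 - 1 + 49) - 84)) - 145 = (-95 + sqrt(45 - 84)) - 145 = (-95 + sqrt(-39)) - 145 = (-95 + I*sqrt(39)) - 145 = -240 + I*sqrt(39)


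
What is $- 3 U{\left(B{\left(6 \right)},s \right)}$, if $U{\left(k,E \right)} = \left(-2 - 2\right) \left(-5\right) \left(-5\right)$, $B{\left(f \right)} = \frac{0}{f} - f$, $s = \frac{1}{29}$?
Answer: $300$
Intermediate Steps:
$s = \frac{1}{29} \approx 0.034483$
$B{\left(f \right)} = - f$ ($B{\left(f \right)} = 0 - f = - f$)
$U{\left(k,E \right)} = -100$ ($U{\left(k,E \right)} = \left(-4\right) \left(-5\right) \left(-5\right) = 20 \left(-5\right) = -100$)
$- 3 U{\left(B{\left(6 \right)},s \right)} = \left(-3\right) \left(-100\right) = 300$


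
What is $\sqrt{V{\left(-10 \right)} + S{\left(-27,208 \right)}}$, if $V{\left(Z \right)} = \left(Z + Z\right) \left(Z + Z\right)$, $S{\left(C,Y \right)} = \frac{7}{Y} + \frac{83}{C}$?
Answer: $\frac{5 \sqrt{3477747}}{468} \approx 19.924$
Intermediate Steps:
$V{\left(Z \right)} = 4 Z^{2}$ ($V{\left(Z \right)} = 2 Z 2 Z = 4 Z^{2}$)
$\sqrt{V{\left(-10 \right)} + S{\left(-27,208 \right)}} = \sqrt{4 \left(-10\right)^{2} + \left(\frac{7}{208} + \frac{83}{-27}\right)} = \sqrt{4 \cdot 100 + \left(7 \cdot \frac{1}{208} + 83 \left(- \frac{1}{27}\right)\right)} = \sqrt{400 + \left(\frac{7}{208} - \frac{83}{27}\right)} = \sqrt{400 - \frac{17075}{5616}} = \sqrt{\frac{2229325}{5616}} = \frac{5 \sqrt{3477747}}{468}$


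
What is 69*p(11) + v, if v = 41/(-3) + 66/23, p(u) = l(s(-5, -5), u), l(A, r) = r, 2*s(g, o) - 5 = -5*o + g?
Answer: 51626/69 ≈ 748.20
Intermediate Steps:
s(g, o) = 5/2 + g/2 - 5*o/2 (s(g, o) = 5/2 + (-5*o + g)/2 = 5/2 + (g - 5*o)/2 = 5/2 + (g/2 - 5*o/2) = 5/2 + g/2 - 5*o/2)
p(u) = u
v = -745/69 (v = 41*(-⅓) + 66*(1/23) = -41/3 + 66/23 = -745/69 ≈ -10.797)
69*p(11) + v = 69*11 - 745/69 = 759 - 745/69 = 51626/69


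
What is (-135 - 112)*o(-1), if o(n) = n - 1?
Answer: 494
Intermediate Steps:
o(n) = -1 + n
(-135 - 112)*o(-1) = (-135 - 112)*(-1 - 1) = -247*(-2) = 494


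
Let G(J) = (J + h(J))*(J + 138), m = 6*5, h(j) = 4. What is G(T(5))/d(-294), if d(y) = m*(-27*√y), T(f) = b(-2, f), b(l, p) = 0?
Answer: 46*I*√6/2835 ≈ 0.039745*I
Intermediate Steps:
T(f) = 0
m = 30
d(y) = -810*√y (d(y) = 30*(-27*√y) = -810*√y)
G(J) = (4 + J)*(138 + J) (G(J) = (J + 4)*(J + 138) = (4 + J)*(138 + J))
G(T(5))/d(-294) = (552 + 0² + 142*0)/((-5670*I*√6)) = (552 + 0 + 0)/((-5670*I*√6)) = 552/((-5670*I*√6)) = 552*(I*√6/34020) = 46*I*√6/2835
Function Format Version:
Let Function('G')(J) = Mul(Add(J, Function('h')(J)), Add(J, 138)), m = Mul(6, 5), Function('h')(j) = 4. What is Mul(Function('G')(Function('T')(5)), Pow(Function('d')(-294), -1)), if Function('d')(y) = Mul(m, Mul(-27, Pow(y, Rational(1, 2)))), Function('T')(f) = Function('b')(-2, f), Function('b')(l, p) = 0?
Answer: Mul(Rational(46, 2835), I, Pow(6, Rational(1, 2))) ≈ Mul(0.039745, I)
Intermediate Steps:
Function('T')(f) = 0
m = 30
Function('d')(y) = Mul(-810, Pow(y, Rational(1, 2))) (Function('d')(y) = Mul(30, Mul(-27, Pow(y, Rational(1, 2)))) = Mul(-810, Pow(y, Rational(1, 2))))
Function('G')(J) = Mul(Add(4, J), Add(138, J)) (Function('G')(J) = Mul(Add(J, 4), Add(J, 138)) = Mul(Add(4, J), Add(138, J)))
Mul(Function('G')(Function('T')(5)), Pow(Function('d')(-294), -1)) = Mul(Add(552, Pow(0, 2), Mul(142, 0)), Pow(Mul(-810, Pow(-294, Rational(1, 2))), -1)) = Mul(Add(552, 0, 0), Pow(Mul(-810, Mul(7, I, Pow(6, Rational(1, 2)))), -1)) = Mul(552, Pow(Mul(-5670, I, Pow(6, Rational(1, 2))), -1)) = Mul(552, Mul(Rational(1, 34020), I, Pow(6, Rational(1, 2)))) = Mul(Rational(46, 2835), I, Pow(6, Rational(1, 2)))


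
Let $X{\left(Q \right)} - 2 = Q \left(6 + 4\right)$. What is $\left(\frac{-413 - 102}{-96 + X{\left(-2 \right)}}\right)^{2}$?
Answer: $\frac{265225}{12996} \approx 20.408$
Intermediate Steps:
$X{\left(Q \right)} = 2 + 10 Q$ ($X{\left(Q \right)} = 2 + Q \left(6 + 4\right) = 2 + Q 10 = 2 + 10 Q$)
$\left(\frac{-413 - 102}{-96 + X{\left(-2 \right)}}\right)^{2} = \left(\frac{-413 - 102}{-96 + \left(2 + 10 \left(-2\right)\right)}\right)^{2} = \left(- \frac{515}{-96 + \left(2 - 20\right)}\right)^{2} = \left(- \frac{515}{-96 - 18}\right)^{2} = \left(- \frac{515}{-114}\right)^{2} = \left(\left(-515\right) \left(- \frac{1}{114}\right)\right)^{2} = \left(\frac{515}{114}\right)^{2} = \frac{265225}{12996}$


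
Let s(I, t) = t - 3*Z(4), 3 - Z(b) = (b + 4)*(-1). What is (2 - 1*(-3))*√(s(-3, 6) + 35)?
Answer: 10*√2 ≈ 14.142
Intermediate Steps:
Z(b) = 7 + b (Z(b) = 3 - (b + 4)*(-1) = 3 - (4 + b)*(-1) = 3 - (-4 - b) = 3 + (4 + b) = 7 + b)
s(I, t) = -33 + t (s(I, t) = t - 3*(7 + 4) = t - 3*11 = t - 33 = -33 + t)
(2 - 1*(-3))*√(s(-3, 6) + 35) = (2 - 1*(-3))*√((-33 + 6) + 35) = (2 + 3)*√(-27 + 35) = 5*√8 = 5*(2*√2) = 10*√2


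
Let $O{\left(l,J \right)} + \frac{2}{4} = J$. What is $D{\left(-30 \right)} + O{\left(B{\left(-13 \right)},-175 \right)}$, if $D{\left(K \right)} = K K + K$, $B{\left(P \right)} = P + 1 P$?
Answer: $\frac{1389}{2} \approx 694.5$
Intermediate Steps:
$B{\left(P \right)} = 2 P$ ($B{\left(P \right)} = P + P = 2 P$)
$D{\left(K \right)} = K + K^{2}$ ($D{\left(K \right)} = K^{2} + K = K + K^{2}$)
$O{\left(l,J \right)} = - \frac{1}{2} + J$
$D{\left(-30 \right)} + O{\left(B{\left(-13 \right)},-175 \right)} = - 30 \left(1 - 30\right) - \frac{351}{2} = \left(-30\right) \left(-29\right) - \frac{351}{2} = 870 - \frac{351}{2} = \frac{1389}{2}$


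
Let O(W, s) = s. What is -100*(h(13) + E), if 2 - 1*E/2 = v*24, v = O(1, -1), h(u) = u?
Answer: -6500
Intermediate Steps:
v = -1
E = 52 (E = 4 - (-2)*24 = 4 - 2*(-24) = 4 + 48 = 52)
-100*(h(13) + E) = -100*(13 + 52) = -100*65 = -6500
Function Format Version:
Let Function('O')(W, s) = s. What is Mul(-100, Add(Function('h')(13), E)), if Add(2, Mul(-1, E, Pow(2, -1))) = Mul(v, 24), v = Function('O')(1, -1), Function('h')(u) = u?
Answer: -6500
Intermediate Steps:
v = -1
E = 52 (E = Add(4, Mul(-2, Mul(-1, 24))) = Add(4, Mul(-2, -24)) = Add(4, 48) = 52)
Mul(-100, Add(Function('h')(13), E)) = Mul(-100, Add(13, 52)) = Mul(-100, 65) = -6500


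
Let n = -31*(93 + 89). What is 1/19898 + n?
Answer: -112264515/19898 ≈ -5642.0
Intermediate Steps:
n = -5642 (n = -31*182 = -5642)
1/19898 + n = 1/19898 - 5642 = -112264515/19898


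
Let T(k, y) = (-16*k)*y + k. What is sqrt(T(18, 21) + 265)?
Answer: I*sqrt(5765) ≈ 75.928*I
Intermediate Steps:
T(k, y) = k - 16*k*y (T(k, y) = -16*k*y + k = k - 16*k*y)
sqrt(T(18, 21) + 265) = sqrt(18*(1 - 16*21) + 265) = sqrt(18*(1 - 336) + 265) = sqrt(18*(-335) + 265) = sqrt(-6030 + 265) = sqrt(-5765) = I*sqrt(5765)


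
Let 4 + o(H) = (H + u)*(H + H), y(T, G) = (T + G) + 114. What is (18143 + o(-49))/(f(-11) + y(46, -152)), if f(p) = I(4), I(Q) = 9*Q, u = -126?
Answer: 35289/44 ≈ 802.02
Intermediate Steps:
y(T, G) = 114 + G + T (y(T, G) = (G + T) + 114 = 114 + G + T)
o(H) = -4 + 2*H*(-126 + H) (o(H) = -4 + (H - 126)*(H + H) = -4 + (-126 + H)*(2*H) = -4 + 2*H*(-126 + H))
f(p) = 36 (f(p) = 9*4 = 36)
(18143 + o(-49))/(f(-11) + y(46, -152)) = (18143 + (-4 - 252*(-49) + 2*(-49)**2))/(36 + (114 - 152 + 46)) = (18143 + (-4 + 12348 + 2*2401))/(36 + 8) = (18143 + (-4 + 12348 + 4802))/44 = (18143 + 17146)*(1/44) = 35289*(1/44) = 35289/44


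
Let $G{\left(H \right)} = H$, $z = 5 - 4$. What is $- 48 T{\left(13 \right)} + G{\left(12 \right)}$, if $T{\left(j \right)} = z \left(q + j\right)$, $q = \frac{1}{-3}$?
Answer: $-596$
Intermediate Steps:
$z = 1$ ($z = 5 - 4 = 1$)
$q = - \frac{1}{3} \approx -0.33333$
$T{\left(j \right)} = - \frac{1}{3} + j$ ($T{\left(j \right)} = 1 \left(- \frac{1}{3} + j\right) = - \frac{1}{3} + j$)
$- 48 T{\left(13 \right)} + G{\left(12 \right)} = - 48 \left(- \frac{1}{3} + 13\right) + 12 = \left(-48\right) \frac{38}{3} + 12 = -608 + 12 = -596$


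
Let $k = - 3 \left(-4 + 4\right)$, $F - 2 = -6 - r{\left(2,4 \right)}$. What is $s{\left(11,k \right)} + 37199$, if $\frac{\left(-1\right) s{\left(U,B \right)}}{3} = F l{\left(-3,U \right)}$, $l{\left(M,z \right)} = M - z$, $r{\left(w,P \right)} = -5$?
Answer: $37241$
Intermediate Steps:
$F = 1$ ($F = 2 - 1 = 1$)
$k = 0$ ($k = \left(-3\right) 0 = 0$)
$s{\left(U,B \right)} = 9 + 3 U$ ($s{\left(U,B \right)} = - 3 \cdot 1 \left(-3 - U\right) = - 3 \left(-3 - U\right) = 9 + 3 U$)
$s{\left(11,k \right)} + 37199 = \left(9 + 3 \cdot 11\right) + 37199 = \left(9 + 33\right) + 37199 = 42 + 37199 = 37241$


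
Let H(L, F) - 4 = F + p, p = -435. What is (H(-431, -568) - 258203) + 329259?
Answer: 70057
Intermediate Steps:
H(L, F) = -431 + F (H(L, F) = 4 + (F - 435) = 4 + (-435 + F) = -431 + F)
(H(-431, -568) - 258203) + 329259 = ((-431 - 568) - 258203) + 329259 = (-999 - 258203) + 329259 = -259202 + 329259 = 70057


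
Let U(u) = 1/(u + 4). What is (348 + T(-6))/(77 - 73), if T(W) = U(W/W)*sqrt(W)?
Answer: 87 + I*sqrt(6)/20 ≈ 87.0 + 0.12247*I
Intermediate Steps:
U(u) = 1/(4 + u)
T(W) = sqrt(W)/5 (T(W) = sqrt(W)/(4 + W/W) = sqrt(W)/(4 + 1) = sqrt(W)/5)
(348 + T(-6))/(77 - 73) = (348 + sqrt(-6)/5)/(77 - 73) = (348 + (I*sqrt(6))/5)/4 = (348 + I*sqrt(6)/5)*(1/4) = 87 + I*sqrt(6)/20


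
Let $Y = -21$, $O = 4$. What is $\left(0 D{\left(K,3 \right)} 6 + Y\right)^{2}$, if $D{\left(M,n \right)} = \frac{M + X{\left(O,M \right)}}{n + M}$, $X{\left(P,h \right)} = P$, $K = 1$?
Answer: $441$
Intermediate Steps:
$D{\left(M,n \right)} = \frac{4 + M}{M + n}$ ($D{\left(M,n \right)} = \frac{M + 4}{n + M} = \frac{4 + M}{M + n}$)
$\left(0 D{\left(K,3 \right)} 6 + Y\right)^{2} = \left(0 \frac{4 + 1}{1 + 3} \cdot 6 - 21\right)^{2} = \left(0 \cdot \frac{1}{4} \cdot 5 \cdot 6 - 21\right)^{2} = \left(0 \cdot \frac{5}{4} \cdot 6 - 21\right)^{2} = \left(0 \cdot 6 - 21\right)^{2} = \left(0 - 21\right)^{2} = \left(-21\right)^{2} = 441$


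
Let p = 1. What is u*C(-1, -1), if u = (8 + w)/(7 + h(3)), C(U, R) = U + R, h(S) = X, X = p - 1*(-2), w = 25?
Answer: -33/5 ≈ -6.6000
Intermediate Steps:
X = 3 (X = 1 - 1*(-2) = 1 + 2 = 3)
h(S) = 3
C(U, R) = R + U
u = 33/10 (u = (8 + 25)/(7 + 3) = 33/10 ≈ 3.3000)
u*C(-1, -1) = 33*(-1 - 1)/10 = (33/10)*(-2) = -33/5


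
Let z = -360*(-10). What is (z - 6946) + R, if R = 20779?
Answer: 17433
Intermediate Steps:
z = 3600
(z - 6946) + R = (3600 - 6946) + 20779 = -3346 + 20779 = 17433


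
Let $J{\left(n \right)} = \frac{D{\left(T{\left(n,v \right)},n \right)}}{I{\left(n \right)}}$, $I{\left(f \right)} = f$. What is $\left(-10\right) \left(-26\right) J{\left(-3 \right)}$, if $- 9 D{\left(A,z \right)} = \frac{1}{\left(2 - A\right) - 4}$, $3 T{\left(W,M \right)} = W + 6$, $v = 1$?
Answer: $- \frac{260}{81} \approx -3.2099$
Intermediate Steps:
$T{\left(W,M \right)} = 2 + \frac{W}{3}$ ($T{\left(W,M \right)} = \frac{W + 6}{3} = \frac{6 + W}{3} = 2 + \frac{W}{3}$)
$D{\left(A,z \right)} = - \frac{1}{9 \left(-2 - A\right)}$ ($D{\left(A,z \right)} = - \frac{1}{9 \left(\left(2 - A\right) - 4\right)} = - \frac{1}{9 \left(-2 - A\right)}$)
$J{\left(n \right)} = \frac{1}{9 n \left(4 + \frac{n}{3}\right)}$ ($J{\left(n \right)} = \frac{\frac{1}{9} \frac{1}{2 + \left(2 + \frac{n}{3}\right)}}{n} = \frac{\frac{1}{9} \frac{1}{4 + \frac{n}{3}}}{n} = \frac{1}{9 n \left(4 + \frac{n}{3}\right)}$)
$\left(-10\right) \left(-26\right) J{\left(-3 \right)} = \left(-10\right) \left(-26\right) \frac{1}{3 \left(-3\right) \left(12 - 3\right)} = 260 \cdot \frac{1}{3} \left(- \frac{1}{3}\right) \frac{1}{9} = 260 \left(- \frac{1}{81}\right) = - \frac{260}{81}$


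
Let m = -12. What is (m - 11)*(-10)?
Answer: 230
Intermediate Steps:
(m - 11)*(-10) = (-12 - 11)*(-10) = -23*(-10) = 230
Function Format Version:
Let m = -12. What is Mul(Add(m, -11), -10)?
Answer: 230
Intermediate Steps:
Mul(Add(m, -11), -10) = Mul(Add(-12, -11), -10) = Mul(-23, -10) = 230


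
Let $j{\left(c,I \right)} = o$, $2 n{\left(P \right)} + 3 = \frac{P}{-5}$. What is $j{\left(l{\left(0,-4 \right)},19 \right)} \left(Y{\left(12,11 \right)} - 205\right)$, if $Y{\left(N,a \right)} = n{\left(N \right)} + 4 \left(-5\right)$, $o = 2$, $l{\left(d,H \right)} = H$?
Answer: $- \frac{2277}{5} \approx -455.4$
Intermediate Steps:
$n{\left(P \right)} = - \frac{3}{2} - \frac{P}{10}$ ($n{\left(P \right)} = - \frac{3}{2} + \frac{P \frac{1}{-5}}{2} = - \frac{3}{2} + \frac{P \left(- \frac{1}{5}\right)}{2} = - \frac{3}{2} + \frac{\left(- \frac{1}{5}\right) P}{2} = - \frac{3}{2} - \frac{P}{10}$)
$Y{\left(N,a \right)} = - \frac{43}{2} - \frac{N}{10}$ ($Y{\left(N,a \right)} = \left(- \frac{3}{2} - \frac{N}{10}\right) + 4 \left(-5\right) = \left(- \frac{3}{2} - \frac{N}{10}\right) - 20 = - \frac{43}{2} - \frac{N}{10}$)
$j{\left(c,I \right)} = 2$
$j{\left(l{\left(0,-4 \right)},19 \right)} \left(Y{\left(12,11 \right)} - 205\right) = 2 \left(\left(- \frac{43}{2} - \frac{6}{5}\right) - 205\right) = 2 \left(- \frac{227}{10} - 205\right) = 2 \left(- \frac{2277}{10}\right) = - \frac{2277}{5}$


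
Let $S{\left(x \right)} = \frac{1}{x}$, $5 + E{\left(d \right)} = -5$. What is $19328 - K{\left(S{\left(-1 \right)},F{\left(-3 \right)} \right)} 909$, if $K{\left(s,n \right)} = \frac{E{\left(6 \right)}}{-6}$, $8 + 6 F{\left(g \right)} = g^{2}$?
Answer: $17813$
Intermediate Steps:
$E{\left(d \right)} = -10$ ($E{\left(d \right)} = -5 - 5 = -10$)
$F{\left(g \right)} = - \frac{4}{3} + \frac{g^{2}}{6}$
$K{\left(s,n \right)} = \frac{5}{3}$ ($K{\left(s,n \right)} = - \frac{10}{-6} = \left(-10\right) \left(- \frac{1}{6}\right) = \frac{5}{3}$)
$19328 - K{\left(S{\left(-1 \right)},F{\left(-3 \right)} \right)} 909 = 19328 - \frac{5}{3} \cdot 909 = 19328 - 1515 = 17813$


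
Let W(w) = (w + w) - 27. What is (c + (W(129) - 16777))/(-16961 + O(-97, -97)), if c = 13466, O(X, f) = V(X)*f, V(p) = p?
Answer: 385/944 ≈ 0.40784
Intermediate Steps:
W(w) = -27 + 2*w (W(w) = 2*w - 27 = -27 + 2*w)
O(X, f) = X*f
(c + (W(129) - 16777))/(-16961 + O(-97, -97)) = (13466 + ((-27 + 2*129) - 16777))/(-16961 - 97*(-97)) = (13466 + ((-27 + 258) - 16777))/(-16961 + 9409) = (13466 + (231 - 16777))/(-7552) = (13466 - 16546)*(-1/7552) = -3080*(-1/7552) = 385/944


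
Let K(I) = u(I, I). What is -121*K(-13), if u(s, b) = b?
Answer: 1573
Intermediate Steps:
K(I) = I
-121*K(-13) = -121*(-13) = 1573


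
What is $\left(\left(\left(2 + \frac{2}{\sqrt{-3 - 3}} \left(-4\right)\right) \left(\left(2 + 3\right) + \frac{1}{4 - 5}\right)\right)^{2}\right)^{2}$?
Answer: $- \frac{290816}{9} - \frac{163840 i \sqrt{6}}{9} \approx -32313.0 - 44592.0 i$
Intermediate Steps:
$\left(\left(\left(2 + \frac{2}{\sqrt{-3 - 3}} \left(-4\right)\right) \left(\left(2 + 3\right) + \frac{1}{4 - 5}\right)\right)^{2}\right)^{2} = \left(\left(\left(2 + \frac{2}{\sqrt{-6}} \left(-4\right)\right) \left(5 + \frac{1}{-1}\right)\right)^{2}\right)^{2} = \left(\left(\left(2 + \frac{2}{i \sqrt{6}} \left(-4\right)\right) \left(5 - 1\right)\right)^{2}\right)^{2} = \left(\left(\left(2 + 2 \left(- \frac{i \sqrt{6}}{6}\right) \left(-4\right)\right) 4\right)^{2}\right)^{2} = \left(\left(\left(2 + - \frac{i \sqrt{6}}{3} \left(-4\right)\right) 4\right)^{2}\right)^{2} = \left(\left(\left(2 + \frac{4 i \sqrt{6}}{3}\right) 4\right)^{2}\right)^{2} = \left(\left(8 + \frac{16 i \sqrt{6}}{3}\right)^{2}\right)^{2} = \left(8 + \frac{16 i \sqrt{6}}{3}\right)^{4}$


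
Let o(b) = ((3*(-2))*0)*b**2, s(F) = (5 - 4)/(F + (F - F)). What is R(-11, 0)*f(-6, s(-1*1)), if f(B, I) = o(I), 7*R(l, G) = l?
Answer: 0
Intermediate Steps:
R(l, G) = l/7
s(F) = 1/F (s(F) = 1/(F + 0) = 1/F)
o(b) = 0 (o(b) = (-6*0)*b**2 = 0*b**2 = 0)
f(B, I) = 0
R(-11, 0)*f(-6, s(-1*1)) = ((1/7)*(-11))*0 = -11/7*0 = 0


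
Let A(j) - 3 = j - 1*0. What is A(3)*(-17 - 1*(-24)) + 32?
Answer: 74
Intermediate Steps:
A(j) = 3 + j (A(j) = 3 + (j - 1*0) = 3 + (j + 0) = 3 + j)
A(3)*(-17 - 1*(-24)) + 32 = (3 + 3)*(-17 - 1*(-24)) + 32 = 6*(-17 + 24) + 32 = 6*7 + 32 = 42 + 32 = 74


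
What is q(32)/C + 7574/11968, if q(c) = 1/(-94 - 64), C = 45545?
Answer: 13625831293/21530761120 ≈ 0.63285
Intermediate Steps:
q(c) = -1/158 (q(c) = 1/(-158) = -1/158)
q(32)/C + 7574/11968 = -1/158/45545 + 7574/11968 = -1/158*1/45545 + 7574*(1/11968) = -1/7196110 + 3787/5984 = 13625831293/21530761120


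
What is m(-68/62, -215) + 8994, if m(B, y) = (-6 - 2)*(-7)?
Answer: 9050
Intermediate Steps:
m(B, y) = 56 (m(B, y) = -8*(-7) = 56)
m(-68/62, -215) + 8994 = 56 + 8994 = 9050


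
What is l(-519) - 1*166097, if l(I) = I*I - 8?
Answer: 103256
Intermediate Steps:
l(I) = -8 + I² (l(I) = I² - 8 = -8 + I²)
l(-519) - 1*166097 = (-8 + (-519)²) - 1*166097 = (-8 + 269361) - 166097 = 269353 - 166097 = 103256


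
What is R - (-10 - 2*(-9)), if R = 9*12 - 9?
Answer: 91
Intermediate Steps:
R = 99 (R = 108 - 9 = 99)
R - (-10 - 2*(-9)) = 99 - (-10 - 2*(-9)) = 99 - (-10 + 18) = 99 - 1*8 = 99 - 8 = 91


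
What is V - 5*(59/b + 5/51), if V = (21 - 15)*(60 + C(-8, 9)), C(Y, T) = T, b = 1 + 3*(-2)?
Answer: 24098/51 ≈ 472.51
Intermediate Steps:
b = -5 (b = 1 - 6 = -5)
V = 414 (V = (21 - 15)*(60 + 9) = 6*69 = 414)
V - 5*(59/b + 5/51) = 414 - 5*(59/(-5) + 5/51) = 414 - 5*(59*(-⅕) + 5*(1/51)) = 414 - 5*(-59/5 + 5/51) = 414 - 5*(-2984/255) = 414 + 2984/51 = 24098/51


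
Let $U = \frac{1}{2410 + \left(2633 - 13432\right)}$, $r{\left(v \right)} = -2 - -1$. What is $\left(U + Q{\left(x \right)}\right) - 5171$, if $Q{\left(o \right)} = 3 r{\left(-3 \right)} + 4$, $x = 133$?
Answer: $- \frac{43371131}{8389} \approx -5170.0$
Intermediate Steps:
$r{\left(v \right)} = -1$ ($r{\left(v \right)} = -2 + 1 = -1$)
$Q{\left(o \right)} = 1$ ($Q{\left(o \right)} = 3 \left(-1\right) + 4 = -3 + 4 = 1$)
$U = - \frac{1}{8389}$ ($U = \frac{1}{2410 + \left(2633 - 13432\right)} = \frac{1}{2410 - 10799} = \frac{1}{-8389} = - \frac{1}{8389} \approx -0.0001192$)
$\left(U + Q{\left(x \right)}\right) - 5171 = \left(- \frac{1}{8389} + 1\right) - 5171 = \frac{8388}{8389} - 5171 = - \frac{43371131}{8389}$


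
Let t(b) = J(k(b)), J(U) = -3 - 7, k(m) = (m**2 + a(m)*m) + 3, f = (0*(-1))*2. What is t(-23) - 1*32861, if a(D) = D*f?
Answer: -32871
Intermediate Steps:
f = 0 (f = 0*2 = 0)
a(D) = 0 (a(D) = D*0 = 0)
k(m) = 3 + m**2 (k(m) = (m**2 + 0*m) + 3 = (m**2 + 0) + 3 = m**2 + 3 = 3 + m**2)
J(U) = -10
t(b) = -10
t(-23) - 1*32861 = -10 - 1*32861 = -10 - 32861 = -32871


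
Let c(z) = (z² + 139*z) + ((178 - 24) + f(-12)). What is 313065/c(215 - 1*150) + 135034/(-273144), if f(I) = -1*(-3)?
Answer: 41850037591/1832386524 ≈ 22.839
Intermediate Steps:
f(I) = 3
c(z) = 157 + z² + 139*z (c(z) = (z² + 139*z) + ((178 - 24) + 3) = (z² + 139*z) + (154 + 3) = (z² + 139*z) + 157 = 157 + z² + 139*z)
313065/c(215 - 1*150) + 135034/(-273144) = 313065/(157 + (215 - 1*150)² + 139*(215 - 1*150)) + 135034/(-273144) = 313065/(157 + (215 - 150)² + 139*(215 - 150)) + 135034*(-1/273144) = 313065/(157 + 65² + 139*65) - 67517/136572 = 313065/(157 + 4225 + 9035) - 67517/136572 = 313065/13417 - 67517/136572 = 41850037591/1832386524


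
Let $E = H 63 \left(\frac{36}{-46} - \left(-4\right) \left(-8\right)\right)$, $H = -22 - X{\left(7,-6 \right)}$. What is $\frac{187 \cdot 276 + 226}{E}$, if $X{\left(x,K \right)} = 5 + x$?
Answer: $\frac{596137}{807534} \approx 0.73822$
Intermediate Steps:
$H = -34$ ($H = -22 - \left(5 + 7\right) = -22 - 12 = -34$)
$E = \frac{1615068}{23}$ ($E = \left(-34\right) 63 \left(\frac{36}{-46} - \left(-4\right) \left(-8\right)\right) = - 2142 \left(36 \left(- \frac{1}{46}\right) - 32\right) = - 2142 \left(- \frac{18}{23} - 32\right) = \left(-2142\right) \left(- \frac{754}{23}\right) = \frac{1615068}{23} \approx 70220.0$)
$\frac{187 \cdot 276 + 226}{E} = \frac{187 \cdot 276 + 226}{\frac{1615068}{23}} = \left(51612 + 226\right) \frac{23}{1615068} = 51838 \cdot \frac{23}{1615068} = \frac{596137}{807534}$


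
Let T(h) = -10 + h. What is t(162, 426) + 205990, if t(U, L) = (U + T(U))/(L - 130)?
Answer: 30486677/148 ≈ 2.0599e+5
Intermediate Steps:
t(U, L) = (-10 + 2*U)/(-130 + L) (t(U, L) = (U + (-10 + U))/(L - 130) = (-10 + 2*U)/(-130 + L))
t(162, 426) + 205990 = 2*(-5 + 162)/(-130 + 426) + 205990 = 2*157/296 + 205990 = 2*(1/296)*157 + 205990 = 157/148 + 205990 = 30486677/148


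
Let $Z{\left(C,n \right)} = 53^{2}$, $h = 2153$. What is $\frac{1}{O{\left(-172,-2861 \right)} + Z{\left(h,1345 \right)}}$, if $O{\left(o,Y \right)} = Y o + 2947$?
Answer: $\frac{1}{497848} \approx 2.0086 \cdot 10^{-6}$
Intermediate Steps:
$O{\left(o,Y \right)} = 2947 + Y o$
$Z{\left(C,n \right)} = 2809$
$\frac{1}{O{\left(-172,-2861 \right)} + Z{\left(h,1345 \right)}} = \frac{1}{\left(2947 - -492092\right) + 2809} = \frac{1}{\left(2947 + 492092\right) + 2809} = \frac{1}{495039 + 2809} = \frac{1}{497848}$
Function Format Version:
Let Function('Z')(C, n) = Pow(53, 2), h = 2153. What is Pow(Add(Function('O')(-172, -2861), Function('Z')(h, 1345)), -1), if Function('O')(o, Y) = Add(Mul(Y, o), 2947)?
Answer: Rational(1, 497848) ≈ 2.0086e-6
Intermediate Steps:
Function('O')(o, Y) = Add(2947, Mul(Y, o))
Function('Z')(C, n) = 2809
Pow(Add(Function('O')(-172, -2861), Function('Z')(h, 1345)), -1) = Pow(Add(Add(2947, Mul(-2861, -172)), 2809), -1) = Pow(Add(Add(2947, 492092), 2809), -1) = Pow(Add(495039, 2809), -1) = Pow(497848, -1) = Rational(1, 497848)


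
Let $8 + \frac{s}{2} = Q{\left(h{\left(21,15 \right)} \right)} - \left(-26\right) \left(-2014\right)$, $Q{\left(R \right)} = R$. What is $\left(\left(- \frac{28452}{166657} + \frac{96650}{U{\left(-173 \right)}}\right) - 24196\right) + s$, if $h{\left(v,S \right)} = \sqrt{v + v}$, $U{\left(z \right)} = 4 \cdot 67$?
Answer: $- \frac{2871443092763}{22332038} + 2 \sqrt{42} \approx -1.2857 \cdot 10^{5}$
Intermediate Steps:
$U{\left(z \right)} = 268$
$h{\left(v,S \right)} = \sqrt{2} \sqrt{v}$ ($h{\left(v,S \right)} = \sqrt{2 v} = \sqrt{2} \sqrt{v}$)
$s = -104744 + 2 \sqrt{42}$ ($s = -16 + 2 \left(\sqrt{2} \sqrt{21} - \left(-26\right) \left(-2014\right)\right) = -16 + 2 \left(\sqrt{42} - 52364\right) = -16 + 2 \left(-52364 + \sqrt{42}\right) = -16 - \left(104728 - 2 \sqrt{42}\right) = -104744 + 2 \sqrt{42} \approx -1.0473 \cdot 10^{5}$)
$\left(\left(- \frac{28452}{166657} + \frac{96650}{U{\left(-173 \right)}}\right) - 24196\right) + s = \left(\left(- \frac{28452}{166657} + \frac{96650}{268}\right) - 24196\right) - \left(104744 - 2 \sqrt{42}\right) = \left(\left(\left(-28452\right) \frac{1}{166657} + 96650 \cdot \frac{1}{268}\right) - 24196\right) - \left(104744 - 2 \sqrt{42}\right) = \left(\left(- \frac{28452}{166657} + \frac{48325}{134}\right) - 24196\right) - \left(104744 - 2 \sqrt{42}\right) = \left(\frac{8049886957}{22332038} - 24196\right) - \left(104744 - 2 \sqrt{42}\right) = - \frac{532296104491}{22332038} - \left(104744 - 2 \sqrt{42}\right) = - \frac{2871443092763}{22332038} + 2 \sqrt{42}$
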